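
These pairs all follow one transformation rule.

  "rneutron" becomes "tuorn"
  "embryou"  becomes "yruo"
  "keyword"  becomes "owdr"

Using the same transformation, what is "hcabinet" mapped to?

The rule is to delete the first 3 characters, then swap each adjacent pair of characters (1↔2, 3↔4, ...).
Starting from "hcabinet": after the first operation, "binet"; after the second, "ibent".

ibent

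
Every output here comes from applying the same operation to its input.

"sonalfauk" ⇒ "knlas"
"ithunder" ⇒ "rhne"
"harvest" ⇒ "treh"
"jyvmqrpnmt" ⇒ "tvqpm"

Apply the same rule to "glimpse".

The rule is to swap the first and last characters, then keep every other character starting from the first (positions 1st, 3rd, 5th, ...).
Starting from "glimpse": after the first operation, "elimpsg"; after the second, "eipg".

eipg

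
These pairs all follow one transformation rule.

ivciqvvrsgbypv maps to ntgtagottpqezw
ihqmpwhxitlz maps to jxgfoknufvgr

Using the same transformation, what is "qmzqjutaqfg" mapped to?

deokxohsryo

The rule is to move the last 2 characters to the front (rotate right by 2), then shift every letter 2 places backward in the alphabet (wrapping around).
Applying that to "qmzqjutaqfg" gives "deokxohsryo".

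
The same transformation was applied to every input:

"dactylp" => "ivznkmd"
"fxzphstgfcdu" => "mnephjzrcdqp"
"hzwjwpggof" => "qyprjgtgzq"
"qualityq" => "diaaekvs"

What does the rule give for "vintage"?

The transformation: move the last 3 characters to the front (rotate right by 3), then shift every letter 10 places forward in the alphabet (wrapping around).
For "vintage" the result is "kqofsxd".

kqofsxd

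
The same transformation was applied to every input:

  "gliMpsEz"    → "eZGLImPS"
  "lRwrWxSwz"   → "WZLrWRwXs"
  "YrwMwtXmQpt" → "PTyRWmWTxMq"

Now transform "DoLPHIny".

NYdOlphi

Rule — flip the case of every letter, then move the last 2 characters to the front (rotate right by 2).
Applying both steps to "DoLPHIny": "dOlphiNY", then "NYdOlphi".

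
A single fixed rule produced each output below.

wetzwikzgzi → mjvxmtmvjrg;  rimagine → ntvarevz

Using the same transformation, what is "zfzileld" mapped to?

What's happening: move the first 3 characters to the end (rotate left by 3), then shift every letter 13 places forward in the alphabet (wrapping around) — i.e. ROT13.
For "zfzileld" the result is "vyryqmsm".

vyryqmsm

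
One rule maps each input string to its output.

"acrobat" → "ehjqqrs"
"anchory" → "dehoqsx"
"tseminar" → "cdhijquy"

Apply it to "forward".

ehhmqtv

The transformation: shift every letter 10 places backward in the alphabet (wrapping around), then sort the characters into alphabetical order.
Working it through for "forward": intermediate "vehmqht", final "ehhmqtv".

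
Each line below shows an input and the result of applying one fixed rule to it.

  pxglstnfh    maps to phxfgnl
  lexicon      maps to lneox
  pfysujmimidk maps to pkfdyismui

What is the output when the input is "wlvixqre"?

The transformation: take characters alternately from the front and the back (1st, last, 2nd, 2nd-last, ...), then delete the last 2 characters.
On "wlvixqre": the first step gives "welrvqix", and the second then gives "welrvq".

welrvq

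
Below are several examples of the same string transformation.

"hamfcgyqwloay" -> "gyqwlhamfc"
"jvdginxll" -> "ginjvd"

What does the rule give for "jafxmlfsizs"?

mlfsjafx

The pattern: delete the last 3 characters, then swap the front and back halves of the string.
Applying both steps to "jafxmlfsizs": "jafxmlfs", then "mlfsjafx".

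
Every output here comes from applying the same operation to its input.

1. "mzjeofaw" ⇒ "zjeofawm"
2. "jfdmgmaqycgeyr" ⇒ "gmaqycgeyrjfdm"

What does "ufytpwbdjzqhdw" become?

pwbdjzqhdwufyt

The rule is to swap the front and back halves of the string, then move the last 3 characters to the front (rotate right by 3).
Starting from "ufytpwbdjzqhdw": after the first operation, "djzqhdwufytpwb"; after the second, "pwbdjzqhdwufyt".
(Check on "jfdmgmaqycgeyr": → "qycgeyrjfdmgma" → "gmaqycgeyrjfdm" ✓)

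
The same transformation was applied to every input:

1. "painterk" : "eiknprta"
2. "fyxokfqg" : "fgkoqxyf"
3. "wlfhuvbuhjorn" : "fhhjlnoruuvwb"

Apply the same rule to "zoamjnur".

jmnoruza

Each output is the input with this applied: sort the characters into alphabetical order, then move the first character to the end.
On "zoamjnur": the first step gives "ajmnoruz", and the second then gives "jmnoruza".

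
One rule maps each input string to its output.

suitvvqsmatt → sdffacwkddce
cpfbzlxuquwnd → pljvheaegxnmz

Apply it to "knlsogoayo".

In each case the input is transformed by: move the first 2 characters to the end (rotate left by 2), then shift every letter 10 places forward in the alphabet (wrapping around).
Working it through for "knlsogoayo": intermediate "lsogoayokn", final "vcyqykiyux".

vcyqykiyux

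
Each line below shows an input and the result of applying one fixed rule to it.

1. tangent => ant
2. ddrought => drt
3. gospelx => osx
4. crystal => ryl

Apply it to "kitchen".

The transformation: swap each adjacent pair of characters (1↔2, 3↔4, ...), then keep one character in every 3, starting at position 1 (positions 1st, 4th, 7th, ...).
For "kitchen", step one produces "ikctehn"; step two turns that into "itn".

itn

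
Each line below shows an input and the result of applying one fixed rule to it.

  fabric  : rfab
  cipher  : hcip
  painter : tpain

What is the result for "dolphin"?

hdolp

The transformation: delete the last 2 characters, then move the last character to the front.
"dolphin" → "dolph" → "hdolp".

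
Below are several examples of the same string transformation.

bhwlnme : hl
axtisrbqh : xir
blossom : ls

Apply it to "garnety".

an

The rule is to delete the last 2 characters, then keep every other character starting from the second (positions 2nd, 4th, 6th, ...).
Applying both steps to "garnety": "garne", then "an".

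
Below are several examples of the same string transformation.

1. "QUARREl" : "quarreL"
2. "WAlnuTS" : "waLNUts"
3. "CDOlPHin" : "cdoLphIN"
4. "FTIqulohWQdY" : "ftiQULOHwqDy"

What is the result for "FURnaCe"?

furNAcE

The rule is to flip the case of every letter.
For "FURnaCe" the result is "furNAcE".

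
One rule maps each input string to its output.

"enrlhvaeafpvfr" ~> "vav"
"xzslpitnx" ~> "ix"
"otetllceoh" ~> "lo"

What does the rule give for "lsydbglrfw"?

gf

The rule is to keep one character in every 3, starting at position 3 (positions 3rd, 6th, 9th, ...), then delete the first character.
Working it through for "lsydbglrfw": intermediate "ygf", final "gf".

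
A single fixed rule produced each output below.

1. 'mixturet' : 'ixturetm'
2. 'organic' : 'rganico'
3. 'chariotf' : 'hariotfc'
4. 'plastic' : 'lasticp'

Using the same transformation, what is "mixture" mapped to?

The pattern: move the first character to the end.
For "mixture" the result is "ixturem".

ixturem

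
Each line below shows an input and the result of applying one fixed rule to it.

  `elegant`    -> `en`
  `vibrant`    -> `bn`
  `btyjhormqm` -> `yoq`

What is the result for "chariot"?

ao

Rule — keep one character in every 3, starting at position 3 (positions 3rd, 6th, 9th, ...).
So "chariot" becomes "ao".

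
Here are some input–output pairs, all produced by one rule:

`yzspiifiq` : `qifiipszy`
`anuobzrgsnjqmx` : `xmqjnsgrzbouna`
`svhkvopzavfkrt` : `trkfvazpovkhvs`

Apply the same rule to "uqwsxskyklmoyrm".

mryomlkyksxswqu

Looking at the pairs, the operation is to reverse the string.
So "uqwsxskyklmoyrm" becomes "mryomlkyksxswqu".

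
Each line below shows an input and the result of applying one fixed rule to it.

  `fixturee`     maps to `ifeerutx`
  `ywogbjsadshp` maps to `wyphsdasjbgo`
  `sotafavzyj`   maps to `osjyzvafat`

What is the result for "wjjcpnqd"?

jwdqnpcj

Each output is the input with this applied: reverse the string, then move the last 2 characters to the front (rotate right by 2).
"wjjcpnqd" → "dqnpcjjw" → "jwdqnpcj".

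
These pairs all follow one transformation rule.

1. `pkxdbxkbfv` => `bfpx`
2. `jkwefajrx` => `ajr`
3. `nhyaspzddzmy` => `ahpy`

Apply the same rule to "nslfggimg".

In each case the input is transformed by: sort the characters into alphabetical order, then keep one character in every 3, starting at position 1 (positions 1st, 4th, 7th, ...).
Starting from "nslfggimg": after the first operation, "fgggilmns"; after the second, "fgm".

fgm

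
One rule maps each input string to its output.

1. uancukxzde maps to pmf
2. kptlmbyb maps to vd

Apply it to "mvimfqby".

ks

The rule is to keep one character in every 3, starting at position 3 (positions 3rd, 6th, 9th, ...), then shift every letter 2 places forward in the alphabet (wrapping around).
For "mvimfqby", step one produces "iq"; step two turns that into "ks".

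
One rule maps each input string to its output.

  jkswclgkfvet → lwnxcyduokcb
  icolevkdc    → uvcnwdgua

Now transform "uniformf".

xejgxafm

Looking at the pairs, the operation is to shift every letter 8 places backward in the alphabet (wrapping around), then reverse the string.
Starting from "uniformf": after the first operation, "mfaxgjex"; after the second, "xejgxafm".
(Check on "icolevkdc": → "augdwncvu" → "uvcnwdgua" ✓)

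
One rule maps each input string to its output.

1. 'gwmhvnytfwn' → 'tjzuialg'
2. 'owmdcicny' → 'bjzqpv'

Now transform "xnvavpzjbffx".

In each case the input is transformed by: delete the last 3 characters, then shift every letter 13 places forward in the alphabet (wrapping around) — i.e. ROT13.
"xnvavpzjbffx" → "xnvavpzjb" → "kainicmwo".
(Check on "gwmhvnytfwn": → "gwmhvnyt" → "tjzuialg" ✓)

kainicmwo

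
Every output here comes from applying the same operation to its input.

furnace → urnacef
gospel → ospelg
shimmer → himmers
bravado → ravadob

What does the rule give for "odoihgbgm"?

In each case the input is transformed by: move the first character to the end.
For "odoihgbgm" the result is "doihgbgmo".

doihgbgmo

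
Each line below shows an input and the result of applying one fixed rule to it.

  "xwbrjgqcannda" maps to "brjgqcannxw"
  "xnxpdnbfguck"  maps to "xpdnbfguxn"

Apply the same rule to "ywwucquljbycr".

wucquljbyyw

The pattern: delete the last 2 characters, then move the first 2 characters to the end (rotate left by 2).
Starting from "ywwucquljbycr": after the first operation, "ywwucquljby"; after the second, "wucquljbyyw".
(Check on "xwbrjgqcannda": → "xwbrjgqcann" → "brjgqcannxw" ✓)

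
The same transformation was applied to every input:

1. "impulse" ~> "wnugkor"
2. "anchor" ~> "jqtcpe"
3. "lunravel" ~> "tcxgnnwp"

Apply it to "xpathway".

vjycazrc

The pattern: shift every letter 2 places forward in the alphabet (wrapping around), then move the first 3 characters to the end (rotate left by 3).
For "xpathway" the result is "vjycazrc".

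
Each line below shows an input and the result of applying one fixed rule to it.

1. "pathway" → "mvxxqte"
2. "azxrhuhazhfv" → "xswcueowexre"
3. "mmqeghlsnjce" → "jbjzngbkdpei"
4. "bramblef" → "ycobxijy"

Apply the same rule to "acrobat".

Looking at the pairs, the operation is to shift every letter 3 places backward in the alphabet (wrapping around), then take characters alternately from the front and the back (1st, last, 2nd, 2nd-last, ...).
So "acrobat" becomes "xqzxoyl".

xqzxoyl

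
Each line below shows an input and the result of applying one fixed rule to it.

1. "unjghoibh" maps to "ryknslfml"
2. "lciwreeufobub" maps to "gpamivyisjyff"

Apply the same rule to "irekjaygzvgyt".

vmoienkczdckx

The transformation: shift every letter 4 places forward in the alphabet (wrapping around), then swap each adjacent pair of characters (1↔2, 3↔4, ...).
On "irekjaygzvgyt": the first step gives "mvioneckdzkcx", and the second then gives "vmoienkczdckx".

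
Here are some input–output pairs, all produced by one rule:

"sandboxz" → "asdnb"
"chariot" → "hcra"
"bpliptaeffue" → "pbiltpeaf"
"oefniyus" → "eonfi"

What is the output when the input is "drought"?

rduo

Each output is the input with this applied: delete the last 3 characters, then swap each adjacent pair of characters (1↔2, 3↔4, ...).
For "drought", step one produces "drou"; step two turns that into "rduo".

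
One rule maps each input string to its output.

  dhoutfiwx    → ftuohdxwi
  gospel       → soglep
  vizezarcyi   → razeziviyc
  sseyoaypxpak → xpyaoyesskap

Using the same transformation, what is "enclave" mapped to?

Rule — move the last 3 characters to the front (rotate right by 3), then reverse the string.
Working it through for "enclave": intermediate "aveencl", final "lcneeva".
(Check on "sseyoaypxpak": → "paksseyoaypx" → "xpyaoyesskap" ✓)

lcneeva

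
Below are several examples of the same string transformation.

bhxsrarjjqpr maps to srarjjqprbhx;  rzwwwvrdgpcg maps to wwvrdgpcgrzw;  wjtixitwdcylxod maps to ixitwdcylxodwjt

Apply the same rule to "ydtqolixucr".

qolixucrydt

The rule is to move the first 3 characters to the end (rotate left by 3).
Doing the same to "ydtqolixucr": "qolixucrydt".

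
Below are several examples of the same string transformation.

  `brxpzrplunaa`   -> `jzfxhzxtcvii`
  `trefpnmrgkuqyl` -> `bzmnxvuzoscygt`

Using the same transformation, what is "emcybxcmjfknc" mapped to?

The rule is to shift every letter 8 places forward in the alphabet (wrapping around).
"emcybxcmjfknc" → "mukgjfkurnsvk".

mukgjfkurnsvk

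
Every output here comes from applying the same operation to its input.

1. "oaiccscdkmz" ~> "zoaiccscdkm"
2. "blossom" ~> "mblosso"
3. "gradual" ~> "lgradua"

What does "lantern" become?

The rule is to move the last character to the front.
So "lantern" becomes "nlanter".

nlanter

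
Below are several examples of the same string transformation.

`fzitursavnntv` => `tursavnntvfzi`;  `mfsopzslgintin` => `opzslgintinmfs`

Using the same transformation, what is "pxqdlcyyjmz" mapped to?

dlcyyjmzpxq

The transformation: move the first 3 characters to the end (rotate left by 3).
Doing the same to "pxqdlcyyjmz": "dlcyyjmzpxq".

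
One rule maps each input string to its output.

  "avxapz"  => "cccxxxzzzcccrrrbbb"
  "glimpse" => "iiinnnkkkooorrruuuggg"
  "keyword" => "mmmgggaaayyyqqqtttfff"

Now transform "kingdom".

mmmkkkpppiiifffqqqooo

Each output is the input with this applied: repeat every character 3 times, then shift every letter 2 places forward in the alphabet (wrapping around).
For "kingdom", step one produces "kkkiiinnngggdddooommm"; step two turns that into "mmmkkkpppiiifffqqqooo".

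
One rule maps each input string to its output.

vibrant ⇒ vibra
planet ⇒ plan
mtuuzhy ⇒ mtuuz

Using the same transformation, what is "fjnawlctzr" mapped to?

Each output is the input with this applied: delete the last 2 characters.
So "fjnawlctzr" becomes "fjnawlct".

fjnawlct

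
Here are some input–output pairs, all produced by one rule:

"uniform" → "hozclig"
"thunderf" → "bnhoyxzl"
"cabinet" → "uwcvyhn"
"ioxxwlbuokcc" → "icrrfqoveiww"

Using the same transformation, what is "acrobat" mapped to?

The transformation: shift every letter 6 places backward in the alphabet (wrapping around), then swap each adjacent pair of characters (1↔2, 3↔4, ...).
For "acrobat", step one produces "uwlivun"; step two turns that into "wuiluvn".

wuiluvn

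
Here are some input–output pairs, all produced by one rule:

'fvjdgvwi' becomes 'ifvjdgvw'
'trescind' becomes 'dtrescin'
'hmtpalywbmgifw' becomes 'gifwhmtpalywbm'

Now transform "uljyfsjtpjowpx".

What's happening: swap the front and back halves of the string, then move the first 3 characters to the end (rotate left by 3).
So "uljyfsjtpjowpx" becomes "owpxuljyfsjtpj".

owpxuljyfsjtpj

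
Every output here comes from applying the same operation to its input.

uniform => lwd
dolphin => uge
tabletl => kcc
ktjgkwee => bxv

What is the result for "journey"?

The pattern: keep one character in every 3, starting at position 1 (positions 1st, 4th, 7th, ...), then shift every letter 9 places backward in the alphabet (wrapping around).
"journey" → "jry" → "aip".

aip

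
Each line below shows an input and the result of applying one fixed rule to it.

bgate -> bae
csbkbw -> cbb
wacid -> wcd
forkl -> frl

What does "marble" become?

mrl

The rule is to keep every other character starting from the first (positions 1st, 3rd, 5th, ...).
So "marble" becomes "mrl".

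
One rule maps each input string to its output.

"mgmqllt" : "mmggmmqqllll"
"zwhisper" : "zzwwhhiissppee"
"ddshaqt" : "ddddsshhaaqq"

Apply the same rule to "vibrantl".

vviibbrraanntt

The rule is to delete the last character, then double every character.
On "vibrantl": the first step gives "vibrant", and the second then gives "vviibbrraanntt".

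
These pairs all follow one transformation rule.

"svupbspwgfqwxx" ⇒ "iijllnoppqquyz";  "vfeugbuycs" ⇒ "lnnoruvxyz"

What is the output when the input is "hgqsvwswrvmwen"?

afgjklloopppxz

The rule is to shift every letter 7 places backward in the alphabet (wrapping around), then sort the characters into alphabetical order.
Working it through for "hgqsvwswrvmwen": intermediate "azjloplpkofpxg", final "afgjklloopppxz".
(Check on "vfeugbuycs": → "oyxnzunrvl" → "lnnoruvxyz" ✓)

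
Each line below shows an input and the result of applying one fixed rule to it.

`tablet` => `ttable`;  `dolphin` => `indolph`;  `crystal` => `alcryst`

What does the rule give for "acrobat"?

atacrob

Looking at the pairs, the operation is to move the first 2 characters to the end (rotate left by 2), then move the first 3 characters to the end (rotate left by 3).
"acrobat" → "robatac" → "atacrob".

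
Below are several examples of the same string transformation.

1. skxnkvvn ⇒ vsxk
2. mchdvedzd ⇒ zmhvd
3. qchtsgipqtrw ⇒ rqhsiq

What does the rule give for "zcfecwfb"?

Each output is the input with this applied: move the last 2 characters to the front (rotate right by 2), then keep every other character starting from the first (positions 1st, 3rd, 5th, ...).
"zcfecwfb" → "fbzcfecw" → "fzfc".

fzfc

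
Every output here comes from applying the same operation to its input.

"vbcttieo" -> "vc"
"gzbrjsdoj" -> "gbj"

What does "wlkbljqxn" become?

The rule is to keep every other character starting from the first (positions 1st, 3rd, 5th, ...), then delete the last 2 characters.
On "wlkbljqxn": the first step gives "wklqn", and the second then gives "wkl".

wkl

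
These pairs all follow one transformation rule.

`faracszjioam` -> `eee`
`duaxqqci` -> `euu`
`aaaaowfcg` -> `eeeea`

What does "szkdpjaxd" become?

In each case the input is transformed by: shift every letter 4 places forward in the alphabet (wrapping around), then keep only the vowels.
For "szkdpjaxd", step one produces "wdohtnebh"; step two turns that into "oe".

oe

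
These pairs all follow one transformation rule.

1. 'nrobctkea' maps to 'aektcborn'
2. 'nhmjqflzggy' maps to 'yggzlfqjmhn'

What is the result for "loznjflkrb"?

brklfjnzol

Each output is the input with this applied: reverse the string.
So "loznjflkrb" becomes "brklfjnzol".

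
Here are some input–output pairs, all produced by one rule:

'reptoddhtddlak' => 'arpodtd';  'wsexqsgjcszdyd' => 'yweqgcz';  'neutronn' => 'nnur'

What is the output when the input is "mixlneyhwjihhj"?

hmxnywi

In each case the input is transformed by: move the last 2 characters to the front (rotate right by 2), then keep every other character starting from the first (positions 1st, 3rd, 5th, ...).
On "mixlneyhwjihhj": the first step gives "hjmixlneyhwjih", and the second then gives "hmxnywi".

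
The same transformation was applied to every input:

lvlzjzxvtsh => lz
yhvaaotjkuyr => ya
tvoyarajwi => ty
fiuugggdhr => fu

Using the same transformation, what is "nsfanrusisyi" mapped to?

na

Each output is the input with this applied: keep one character in every 3, starting at position 1 (positions 1st, 4th, 7th, ...), then keep only the first 2 characters.
"nsfanrusisyi" → "naus" → "na".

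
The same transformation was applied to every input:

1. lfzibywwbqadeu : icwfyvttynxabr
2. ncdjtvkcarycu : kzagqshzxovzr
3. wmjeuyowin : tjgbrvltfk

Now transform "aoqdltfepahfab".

xlnaiqcbmxecxy

Looking at the pairs, the operation is to shift every letter 3 places backward in the alphabet (wrapping around).
Doing the same to "aoqdltfepahfab": "xlnaiqcbmxecxy".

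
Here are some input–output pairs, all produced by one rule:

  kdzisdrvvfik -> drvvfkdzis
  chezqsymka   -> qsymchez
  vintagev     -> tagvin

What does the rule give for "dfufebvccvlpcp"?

vccvlpdfufeb

Each output is the input with this applied: delete the last 2 characters, then swap the front and back halves of the string.
Applying both steps to "dfufebvccvlpcp": "dfufebvccvlp", then "vccvlpdfufeb".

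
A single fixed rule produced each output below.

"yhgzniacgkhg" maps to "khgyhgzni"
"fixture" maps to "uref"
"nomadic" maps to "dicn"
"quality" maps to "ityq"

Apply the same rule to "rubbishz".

The rule is to move the last 3 characters to the front (rotate right by 3), then delete the last 3 characters.
Working it through for "rubbishz": intermediate "shzrubbi", final "shzru".

shzru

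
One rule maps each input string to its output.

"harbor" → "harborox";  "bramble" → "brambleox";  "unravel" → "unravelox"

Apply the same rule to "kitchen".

kitchenox

The rule is to append "ox".
Applying that to "kitchen" gives "kitchenox".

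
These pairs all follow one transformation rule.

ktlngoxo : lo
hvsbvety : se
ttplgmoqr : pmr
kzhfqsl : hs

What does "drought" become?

The pattern: keep one character in every 3, starting at position 3 (positions 3rd, 6th, 9th, ...).
On "drought" that produces "oh".

oh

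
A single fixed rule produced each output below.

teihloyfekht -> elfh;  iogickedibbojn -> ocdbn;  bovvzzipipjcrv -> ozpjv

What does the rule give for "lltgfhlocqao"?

lfoa

The pattern: keep one character in every 3, starting at position 2 (positions 2nd, 5th, 8th, ...).
Applying that to "lltgfhlocqao" gives "lfoa".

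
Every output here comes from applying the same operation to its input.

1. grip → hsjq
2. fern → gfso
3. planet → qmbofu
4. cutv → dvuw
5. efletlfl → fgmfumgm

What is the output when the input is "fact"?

The rule is to shift every letter 1 place forward in the alphabet (wrapping around).
For "fact" the result is "gbdu".

gbdu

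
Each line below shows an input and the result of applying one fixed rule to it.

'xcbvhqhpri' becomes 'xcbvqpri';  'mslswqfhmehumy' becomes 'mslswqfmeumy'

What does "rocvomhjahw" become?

In each case the input is transformed by: remove every "h".
On "rocvomhjahw" that produces "rocvomjaw".

rocvomjaw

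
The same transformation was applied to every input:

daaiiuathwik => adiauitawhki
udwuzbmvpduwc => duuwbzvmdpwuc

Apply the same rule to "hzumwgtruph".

zhmugwrtpuh

What's happening: swap each adjacent pair of characters (1↔2, 3↔4, ...).
So "hzumwgtruph" becomes "zhmugwrtpuh".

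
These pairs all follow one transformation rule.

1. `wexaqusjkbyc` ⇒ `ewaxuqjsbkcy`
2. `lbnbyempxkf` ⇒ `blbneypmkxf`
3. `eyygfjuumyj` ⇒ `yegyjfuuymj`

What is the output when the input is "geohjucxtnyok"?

eghoujxcntoyk

In each case the input is transformed by: swap each adjacent pair of characters (1↔2, 3↔4, ...).
Doing the same to "geohjucxtnyok": "eghoujxcntoyk".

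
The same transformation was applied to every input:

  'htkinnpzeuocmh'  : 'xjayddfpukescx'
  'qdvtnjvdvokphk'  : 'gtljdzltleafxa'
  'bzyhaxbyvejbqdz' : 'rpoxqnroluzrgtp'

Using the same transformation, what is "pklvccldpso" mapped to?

fablssbtfie

The pattern: shift every letter 10 places backward in the alphabet (wrapping around).
Doing the same to "pklvccldpso": "fablssbtfie".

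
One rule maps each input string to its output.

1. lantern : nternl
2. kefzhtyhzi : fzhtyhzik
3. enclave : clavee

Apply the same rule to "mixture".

Looking at the pairs, the operation is to move the first 2 characters to the end (rotate left by 2), then delete the last character.
"mixture" → "xturemi" → "xturem".

xturem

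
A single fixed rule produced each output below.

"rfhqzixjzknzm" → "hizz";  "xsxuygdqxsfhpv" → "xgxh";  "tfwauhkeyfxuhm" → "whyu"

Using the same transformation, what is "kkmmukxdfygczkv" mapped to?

mkfcv

In each case the input is transformed by: keep one character in every 3, starting at position 3 (positions 3rd, 6th, 9th, ...).
For "kkmmukxdfygczkv" the result is "mkfcv".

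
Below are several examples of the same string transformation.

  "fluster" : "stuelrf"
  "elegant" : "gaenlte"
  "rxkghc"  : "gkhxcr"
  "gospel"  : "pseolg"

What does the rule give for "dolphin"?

Looking at the pairs, the operation is to take characters alternately from the front and the back (1st, last, 2nd, 2nd-last, ...), then reverse the string.
For "dolphin" the result is "phliond".

phliond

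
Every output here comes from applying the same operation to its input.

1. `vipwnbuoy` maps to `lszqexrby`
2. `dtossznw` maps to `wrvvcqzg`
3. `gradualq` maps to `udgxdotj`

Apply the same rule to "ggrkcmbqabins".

The pattern: shift every letter 3 places forward in the alphabet (wrapping around), then move the first character to the end.
For "ggrkcmbqabins", step one produces "jjunfpetdelqv"; step two turns that into "junfpetdelqvj".
(Check on "gradualq": → "judgxdot" → "udgxdotj" ✓)

junfpetdelqvj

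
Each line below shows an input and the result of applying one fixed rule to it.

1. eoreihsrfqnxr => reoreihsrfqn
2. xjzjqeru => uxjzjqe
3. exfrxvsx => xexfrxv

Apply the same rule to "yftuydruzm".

myftuydru

In each case the input is transformed by: move the last 2 characters to the front (rotate right by 2), then delete the first character.
Applying both steps to "yftuydruzm": "zmyftuydru", then "myftuydru".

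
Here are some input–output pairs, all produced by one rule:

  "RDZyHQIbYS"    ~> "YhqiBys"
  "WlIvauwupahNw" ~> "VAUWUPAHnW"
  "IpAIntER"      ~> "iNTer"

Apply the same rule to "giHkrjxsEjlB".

The transformation: delete the first 3 characters, then flip the case of every letter.
On "giHkrjxsEjlB": the first step gives "krjxsEjlB", and the second then gives "KRJXSeJLb".

KRJXSeJLb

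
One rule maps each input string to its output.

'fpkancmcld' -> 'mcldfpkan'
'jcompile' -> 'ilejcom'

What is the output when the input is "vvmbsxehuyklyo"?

uyklyovvmbsxe

The rule is to swap the front and back halves of the string, then delete the first character.
On "vvmbsxehuyklyo": the first step gives "huyklyovvmbsxe", and the second then gives "uyklyovvmbsxe".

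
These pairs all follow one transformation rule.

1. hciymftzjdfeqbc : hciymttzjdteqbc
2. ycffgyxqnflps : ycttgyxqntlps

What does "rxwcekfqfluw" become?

Each output is the input with this applied: replace every "f" with "t".
On "rxwcekfqfluw" that produces "rxwcektqtluw".

rxwcektqtluw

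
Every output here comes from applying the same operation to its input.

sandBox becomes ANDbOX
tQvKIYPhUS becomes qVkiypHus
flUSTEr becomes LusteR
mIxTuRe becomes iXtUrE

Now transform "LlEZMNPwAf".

The rule is to flip the case of every letter, then delete the first character.
Applying both steps to "LlEZMNPwAf": "lLezmnpWaF", then "LezmnpWaF".
(Check on "flUSTEr": → "FLusteR" → "LusteR" ✓)

LezmnpWaF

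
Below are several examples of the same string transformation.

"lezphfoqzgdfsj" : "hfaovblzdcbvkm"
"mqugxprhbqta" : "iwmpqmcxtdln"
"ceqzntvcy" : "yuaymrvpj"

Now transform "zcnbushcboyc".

vyyujkxxqyod

What's happening: take characters alternately from the front and the back (1st, last, 2nd, 2nd-last, ...), then shift every letter 4 places backward in the alphabet (wrapping around).
Doing the same to "zcnbushcboyc": "vyyujkxxqyod".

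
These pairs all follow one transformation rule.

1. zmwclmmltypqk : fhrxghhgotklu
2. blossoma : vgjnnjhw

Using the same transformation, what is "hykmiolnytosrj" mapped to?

etfhdjgitojnmc

In each case the input is transformed by: shift every letter 5 places backward in the alphabet (wrapping around), then swap the first and last characters.
Applying both steps to "hykmiolnytosrj": "ctfhdjgitojnme", then "etfhdjgitojnmc".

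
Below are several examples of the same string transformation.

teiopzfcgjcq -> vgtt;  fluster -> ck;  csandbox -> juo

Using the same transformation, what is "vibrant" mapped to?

The rule is to shift every letter 9 places backward in the alphabet (wrapping around), then keep one character in every 3, starting at position 2 (positions 2nd, 5th, 8th, ...).
On "vibrant": the first step gives "mzsirek", and the second then gives "zr".
(Check on "teiopzfcgjcq": → "kvzfgqwtxath" → "vgtt" ✓)

zr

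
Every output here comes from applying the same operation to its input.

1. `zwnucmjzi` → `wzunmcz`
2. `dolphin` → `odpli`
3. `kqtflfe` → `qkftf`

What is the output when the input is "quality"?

In each case the input is transformed by: swap each adjacent pair of characters (1↔2, 3↔4, ...), then delete the last 2 characters.
On "quality": the first step gives "uqlatiy", and the second then gives "uqlat".
(Check on "zwnucmjzi": → "wzunmczji" → "wzunmcz" ✓)

uqlat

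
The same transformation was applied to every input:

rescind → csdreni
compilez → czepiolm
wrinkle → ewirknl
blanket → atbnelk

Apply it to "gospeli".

Rule — sort the characters into alphabetical order, then take characters alternately from the front and the back (1st, last, 2nd, 2nd-last, ...).
Working it through for "gospeli": intermediate "egilops", final "esgpiol".

esgpiol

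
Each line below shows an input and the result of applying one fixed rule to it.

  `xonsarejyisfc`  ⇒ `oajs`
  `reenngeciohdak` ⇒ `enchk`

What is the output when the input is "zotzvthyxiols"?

The rule is to keep one character in every 3, starting at position 2 (positions 2nd, 5th, 8th, ...).
Applying that to "zotzvthyxiols" gives "ovyo".

ovyo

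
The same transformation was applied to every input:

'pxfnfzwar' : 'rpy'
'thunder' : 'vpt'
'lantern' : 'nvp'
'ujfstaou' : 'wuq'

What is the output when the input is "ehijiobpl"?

The transformation: shift every letter 2 places forward in the alphabet (wrapping around), then keep one character in every 3, starting at position 1 (positions 1st, 4th, 7th, ...).
"ehijiobpl" → "gjklkqdrn" → "gld".

gld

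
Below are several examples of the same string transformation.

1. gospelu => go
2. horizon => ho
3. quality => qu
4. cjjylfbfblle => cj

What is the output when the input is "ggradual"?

gg

The rule is to keep only the first 2 characters.
So "ggradual" becomes "gg".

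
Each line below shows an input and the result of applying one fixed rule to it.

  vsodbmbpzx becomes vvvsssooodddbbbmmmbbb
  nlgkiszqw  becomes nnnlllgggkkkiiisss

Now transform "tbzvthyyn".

The transformation: delete the last 3 characters, then repeat every character 3 times.
Working it through for "tbzvthyyn": intermediate "tbzvth", final "tttbbbzzzvvvttthhh".

tttbbbzzzvvvttthhh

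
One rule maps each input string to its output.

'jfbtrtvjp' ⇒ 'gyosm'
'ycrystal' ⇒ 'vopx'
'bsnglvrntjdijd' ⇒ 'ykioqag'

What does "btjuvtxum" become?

ygsuj

Looking at the pairs, the operation is to keep every other character starting from the first (positions 1st, 3rd, 5th, ...), then shift every letter 3 places backward in the alphabet (wrapping around).
"btjuvtxum" → "ygsuj".
(Check on "bsnglvrntjdijd": → "bnlrtdj" → "ykioqag" ✓)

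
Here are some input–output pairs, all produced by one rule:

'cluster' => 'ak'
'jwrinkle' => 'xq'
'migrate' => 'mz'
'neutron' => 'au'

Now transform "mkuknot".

Looking at the pairs, the operation is to shift every letter 6 places forward in the alphabet (wrapping around), then keep one character in every 3, starting at position 3 (positions 3rd, 6th, 9th, ...).
Working it through for "mkuknot": intermediate "sqaqtuz", final "au".
(Check on "migrate": → "somxgzk" → "mz" ✓)

au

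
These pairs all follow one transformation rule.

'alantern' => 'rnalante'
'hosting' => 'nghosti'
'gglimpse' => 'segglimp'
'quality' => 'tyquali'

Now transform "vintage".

Each output is the input with this applied: move the last 2 characters to the front (rotate right by 2).
So "vintage" becomes "gevinta".

gevinta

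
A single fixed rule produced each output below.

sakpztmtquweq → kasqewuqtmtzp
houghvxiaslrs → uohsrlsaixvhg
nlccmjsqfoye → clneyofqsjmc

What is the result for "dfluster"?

Each output is the input with this applied: move the first 3 characters to the end (rotate left by 3), then reverse the string.
Working it through for "dfluster": intermediate "usterdfl", final "lfdretsu".

lfdretsu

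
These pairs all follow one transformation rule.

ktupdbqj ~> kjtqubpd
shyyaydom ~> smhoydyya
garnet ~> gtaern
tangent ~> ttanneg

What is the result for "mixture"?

meirxut

Looking at the pairs, the operation is to take characters alternately from the front and the back (1st, last, 2nd, 2nd-last, ...).
Doing the same to "mixture": "meirxut".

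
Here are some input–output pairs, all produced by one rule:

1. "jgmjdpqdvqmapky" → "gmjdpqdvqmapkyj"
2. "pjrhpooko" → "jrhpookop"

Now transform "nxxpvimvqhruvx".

The transformation: move the first character to the end.
So "nxxpvimvqhruvx" becomes "xxpvimvqhruvxn".

xxpvimvqhruvxn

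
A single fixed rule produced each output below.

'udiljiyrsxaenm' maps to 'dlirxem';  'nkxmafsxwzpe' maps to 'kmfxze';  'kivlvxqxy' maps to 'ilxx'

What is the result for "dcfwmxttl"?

The transformation: keep every other character starting from the second (positions 2nd, 4th, 6th, ...).
So "dcfwmxttl" becomes "cwxt".

cwxt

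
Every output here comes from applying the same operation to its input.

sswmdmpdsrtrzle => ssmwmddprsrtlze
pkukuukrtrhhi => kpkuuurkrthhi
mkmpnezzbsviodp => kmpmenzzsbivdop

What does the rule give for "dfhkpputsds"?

Rule — swap each adjacent pair of characters (1↔2, 3↔4, ...).
For "dfhkpputsds" the result is "fdkhpptudss".

fdkhpptudss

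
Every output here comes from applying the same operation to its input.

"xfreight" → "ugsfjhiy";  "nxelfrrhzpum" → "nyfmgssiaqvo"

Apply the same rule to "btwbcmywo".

The rule is to swap the first and last characters, then shift every letter 1 place forward in the alphabet (wrapping around).
So "btwbcmywo" becomes "puxcdnzxc".
(Check on "nxelfrrhzpum": → "mxelfrrhzpun" → "nyfmgssiaqvo" ✓)

puxcdnzxc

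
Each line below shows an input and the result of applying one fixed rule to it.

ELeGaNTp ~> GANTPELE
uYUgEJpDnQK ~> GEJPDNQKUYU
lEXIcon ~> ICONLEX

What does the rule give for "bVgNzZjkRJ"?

The rule is to move the first 3 characters to the end (rotate left by 3), then convert every letter to uppercase.
For "bVgNzZjkRJ", step one produces "NzZjkRJbVg"; step two turns that into "NZZJKRJBVG".

NZZJKRJBVG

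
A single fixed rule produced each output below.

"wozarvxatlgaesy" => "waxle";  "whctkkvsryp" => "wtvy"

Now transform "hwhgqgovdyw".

hgoy

The transformation: keep one character in every 3, starting at position 1 (positions 1st, 4th, 7th, ...).
"hwhgqgovdyw" → "hgoy".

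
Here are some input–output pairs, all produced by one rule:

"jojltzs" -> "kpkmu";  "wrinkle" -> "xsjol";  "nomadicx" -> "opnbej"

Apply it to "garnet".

hbso

The transformation: delete the last 2 characters, then shift every letter 1 place forward in the alphabet (wrapping around).
"garnet" → "garn" → "hbso".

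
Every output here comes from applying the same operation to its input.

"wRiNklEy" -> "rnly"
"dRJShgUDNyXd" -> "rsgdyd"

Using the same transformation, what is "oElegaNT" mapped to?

eeat

What's happening: keep every other character starting from the second (positions 2nd, 4th, 6th, ...), then convert every letter to lowercase.
"oElegaNT" → "EeaT" → "eeat".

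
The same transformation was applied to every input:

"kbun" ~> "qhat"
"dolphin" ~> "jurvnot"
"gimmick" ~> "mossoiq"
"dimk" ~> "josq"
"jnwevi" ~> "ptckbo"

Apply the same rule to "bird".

Each output is the input with this applied: shift every letter 6 places forward in the alphabet (wrapping around).
Applying that to "bird" gives "hoxj".

hoxj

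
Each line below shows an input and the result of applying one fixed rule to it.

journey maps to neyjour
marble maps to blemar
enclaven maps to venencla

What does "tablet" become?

Rule — move the last 3 characters to the front (rotate right by 3).
"tablet" → "lettab".

lettab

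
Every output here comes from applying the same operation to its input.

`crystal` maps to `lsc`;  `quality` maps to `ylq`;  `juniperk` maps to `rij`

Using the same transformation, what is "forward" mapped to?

dwf

The rule is to keep one character in every 3, starting at position 1 (positions 1st, 4th, 7th, ...), then reverse the string.
Starting from "forward": after the first operation, "fwd"; after the second, "dwf".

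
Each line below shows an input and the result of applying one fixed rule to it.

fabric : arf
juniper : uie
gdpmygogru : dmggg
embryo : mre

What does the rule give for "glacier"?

lce

The pattern: swap the first and last characters, then keep every other character starting from the second (positions 2nd, 4th, 6th, ...).
"glacier" → "rlacieg" → "lce".
(Check on "fabric": → "cabrif" → "arf" ✓)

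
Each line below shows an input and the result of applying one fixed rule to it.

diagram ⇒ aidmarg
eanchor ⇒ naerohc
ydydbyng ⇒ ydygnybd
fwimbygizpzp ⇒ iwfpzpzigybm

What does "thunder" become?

What's happening: reverse the string, then move the last 3 characters to the front (rotate right by 3).
On "thunder": the first step gives "rednuht", and the second then gives "uhtredn".

uhtredn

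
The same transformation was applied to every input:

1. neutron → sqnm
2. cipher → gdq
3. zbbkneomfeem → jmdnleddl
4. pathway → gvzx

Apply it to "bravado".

uzcn

The transformation: shift every letter 1 place backward in the alphabet (wrapping around), then delete the first 3 characters.
"bravado" → "aqzuzcn" → "uzcn".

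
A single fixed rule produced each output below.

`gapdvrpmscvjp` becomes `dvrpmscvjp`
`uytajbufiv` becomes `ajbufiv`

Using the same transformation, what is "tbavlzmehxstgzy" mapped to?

The transformation: delete the first 3 characters.
On "tbavlzmehxstgzy" that produces "vlzmehxstgzy".

vlzmehxstgzy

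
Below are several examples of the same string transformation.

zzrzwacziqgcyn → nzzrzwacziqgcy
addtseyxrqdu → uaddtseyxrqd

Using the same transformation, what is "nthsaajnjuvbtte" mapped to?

enthsaajnjuvbtt

In each case the input is transformed by: move the last character to the front.
Applying that to "nthsaajnjuvbtte" gives "enthsaajnjuvbtt".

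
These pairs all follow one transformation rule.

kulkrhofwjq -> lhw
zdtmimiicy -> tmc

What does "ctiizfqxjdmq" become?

ifjq

The rule is to keep one character in every 3, starting at position 3 (positions 3rd, 6th, 9th, ...).
Applying that to "ctiizfqxjdmq" gives "ifjq".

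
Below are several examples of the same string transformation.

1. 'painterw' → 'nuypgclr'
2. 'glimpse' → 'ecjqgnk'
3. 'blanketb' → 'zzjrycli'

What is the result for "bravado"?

zmpbyyt

The pattern: take characters alternately from the front and the back (1st, last, 2nd, 2nd-last, ...), then shift every letter 2 places backward in the alphabet (wrapping around).
On "bravado": the first step gives "bordaav", and the second then gives "zmpbyyt".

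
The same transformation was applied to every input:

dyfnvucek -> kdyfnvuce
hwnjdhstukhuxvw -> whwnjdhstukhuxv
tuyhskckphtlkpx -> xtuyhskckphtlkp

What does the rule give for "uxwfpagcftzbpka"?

The transformation: move the last character to the front.
Applying that to "uxwfpagcftzbpka" gives "auxwfpagcftzbpk".

auxwfpagcftzbpk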